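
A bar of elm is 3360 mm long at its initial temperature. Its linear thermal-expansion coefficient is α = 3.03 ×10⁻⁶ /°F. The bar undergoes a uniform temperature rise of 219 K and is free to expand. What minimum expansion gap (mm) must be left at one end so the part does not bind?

4.01 mm

Convert α: 3.03×10⁻⁶/°F × (9/5) = 5.45×10⁻⁶/K.
ΔL = α·L₀·ΔT = 5.45×10⁻⁶ × 3360 mm × 219.0 K = 4.01 mm.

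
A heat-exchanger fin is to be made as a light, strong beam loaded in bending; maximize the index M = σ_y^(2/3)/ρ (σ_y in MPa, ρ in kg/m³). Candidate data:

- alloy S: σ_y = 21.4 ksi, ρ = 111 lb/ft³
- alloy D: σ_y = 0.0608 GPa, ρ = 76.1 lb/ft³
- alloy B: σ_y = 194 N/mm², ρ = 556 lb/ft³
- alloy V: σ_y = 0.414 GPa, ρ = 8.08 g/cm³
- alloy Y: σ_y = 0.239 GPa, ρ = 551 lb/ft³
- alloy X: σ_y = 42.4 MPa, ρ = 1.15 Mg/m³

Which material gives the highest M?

alloy S

Normalizing units and computing the index:
  alloy S: σ_y = 147.5 MPa, ρ = 1778 kg/m³
  alloy D: σ_y = 60.80 MPa, ρ = 1219 kg/m³
  alloy B: σ_y = 194.0 MPa, ρ = 8906 kg/m³
  alloy V: σ_y = 414.0 MPa, ρ = 8080 kg/m³
  alloy Y: σ_y = 239.0 MPa, ρ = 8826 kg/m³
  alloy X: σ_y = 42.40 MPa, ρ = 1150 kg/m³
  alloy S: M = 15.7×10⁻³
  alloy D: M = 12.7×10⁻³
  alloy X: M = 10.6×10⁻³
  alloy V: M = 6.87×10⁻³
  alloy Y: M = 4.36×10⁻³
  alloy B: M = 3.76×10⁻³
Highest index: alloy S.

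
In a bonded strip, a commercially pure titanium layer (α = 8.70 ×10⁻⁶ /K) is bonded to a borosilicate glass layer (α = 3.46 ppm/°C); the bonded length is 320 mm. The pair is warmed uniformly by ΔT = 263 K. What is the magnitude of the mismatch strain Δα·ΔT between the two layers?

1.38×10⁻³

Δα = |8.70 − 3.46|×10⁻⁶/K = 5.24×10⁻⁶/K.
Mismatch strain = Δα·ΔT = 5.24×10⁻⁶ × 263.0 = 1.38×10⁻³.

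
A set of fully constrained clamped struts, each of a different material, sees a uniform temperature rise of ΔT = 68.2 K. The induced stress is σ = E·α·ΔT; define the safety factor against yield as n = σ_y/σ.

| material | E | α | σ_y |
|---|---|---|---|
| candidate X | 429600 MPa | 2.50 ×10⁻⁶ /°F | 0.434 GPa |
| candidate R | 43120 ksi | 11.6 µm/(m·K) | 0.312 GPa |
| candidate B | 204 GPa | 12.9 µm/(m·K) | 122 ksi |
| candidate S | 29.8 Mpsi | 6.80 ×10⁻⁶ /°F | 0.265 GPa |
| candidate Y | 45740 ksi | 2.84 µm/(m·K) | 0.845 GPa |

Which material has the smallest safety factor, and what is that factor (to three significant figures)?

Per material, after unit conversion:
  candidate X: E = 429.6, α = 4.50, σ_y = 434.0 → σ = 132 MPa, n = 3.29
  candidate R: E = 297.3, α = 11.6, σ_y = 312.0 → σ = 235 MPa, n = 1.33
  candidate B: E = 204.0, α = 12.9, σ_y = 841.2 → σ = 179 MPa, n = 4.69
  candidate S: E = 205.5, α = 12.2, σ_y = 265.0 → σ = 172 MPa, n = 1.55
  candidate Y: E = 315.4, α = 2.84, σ_y = 845.0 → σ = 61.1 MPa, n = 13.8
Smallest n: candidate R with n = 1.33.

candidate R, n = 1.33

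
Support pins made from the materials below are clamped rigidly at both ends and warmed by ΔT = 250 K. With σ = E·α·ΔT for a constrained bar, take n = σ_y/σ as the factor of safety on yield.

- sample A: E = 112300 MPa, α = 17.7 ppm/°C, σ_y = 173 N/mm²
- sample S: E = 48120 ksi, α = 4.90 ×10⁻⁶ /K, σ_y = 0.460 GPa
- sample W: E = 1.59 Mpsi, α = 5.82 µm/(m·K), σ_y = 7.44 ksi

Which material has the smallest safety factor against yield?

sample A

In consistent units (E in GPa, α in ×10⁻⁶/K, σ_y in MPa):
  sample A: E = 112.3, α = 17.7, σ_y = 173.0 → σ = 497 MPa, n = 0.348
  sample S: E = 331.8, α = 4.90, σ_y = 460.0 → σ = 406 MPa, n = 1.13
  sample W: E = 10.96, α = 5.82, σ_y = 51.30 → σ = 16.0 MPa, n = 3.22
The minimum is sample A at n = 0.348.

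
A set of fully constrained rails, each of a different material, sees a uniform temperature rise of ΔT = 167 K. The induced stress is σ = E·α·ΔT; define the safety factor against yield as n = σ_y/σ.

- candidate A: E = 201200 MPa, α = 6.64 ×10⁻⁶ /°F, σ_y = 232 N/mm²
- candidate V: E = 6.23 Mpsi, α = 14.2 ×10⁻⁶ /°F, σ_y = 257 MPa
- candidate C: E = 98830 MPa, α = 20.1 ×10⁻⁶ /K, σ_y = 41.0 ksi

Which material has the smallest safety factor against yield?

candidate A

With everything in SI (GPa, ×10⁻⁶/K, MPa):
  candidate A: E = 201.2, α = 12.0, σ_y = 232.0 → σ = 402 MPa, n = 0.578
  candidate V: E = 42.95, α = 25.6, σ_y = 257.0 → σ = 183 MPa, n = 1.40
  candidate C: E = 98.83, α = 20.1, σ_y = 282.7 → σ = 332 MPa, n = 0.852
Candidate A has the lowest safety factor, n = 0.578.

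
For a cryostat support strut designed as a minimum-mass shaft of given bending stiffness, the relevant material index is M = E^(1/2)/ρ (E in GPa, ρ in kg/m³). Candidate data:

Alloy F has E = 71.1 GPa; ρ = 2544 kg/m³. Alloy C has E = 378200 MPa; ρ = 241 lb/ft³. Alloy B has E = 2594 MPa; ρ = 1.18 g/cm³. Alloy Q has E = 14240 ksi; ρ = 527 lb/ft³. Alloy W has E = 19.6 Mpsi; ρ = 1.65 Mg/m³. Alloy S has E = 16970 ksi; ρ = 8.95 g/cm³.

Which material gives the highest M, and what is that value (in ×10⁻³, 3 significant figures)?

Convert each candidate to consistent units, then evaluate M:
  alloy F: E = 71.10 GPa, ρ = 2544 kg/m³
  alloy C: E = 378.2 GPa, ρ = 3860 kg/m³
  alloy B: E = 2.594 GPa, ρ = 1180 kg/m³
  alloy Q: E = 98.18 GPa, ρ = 8442 kg/m³
  alloy W: E = 135.1 GPa, ρ = 1650 kg/m³
  alloy S: E = 117.0 GPa, ρ = 8950 kg/m³
  alloy W: M = 7.05×10⁻³
  alloy C: M = 5.04×10⁻³
  alloy F: M = 3.31×10⁻³
  alloy B: M = 1.36×10⁻³
  alloy S: M = 1.21×10⁻³
  alloy Q: M = 1.17×10⁻³
The maximum is for alloy W.

alloy W, M = 7.05×10⁻³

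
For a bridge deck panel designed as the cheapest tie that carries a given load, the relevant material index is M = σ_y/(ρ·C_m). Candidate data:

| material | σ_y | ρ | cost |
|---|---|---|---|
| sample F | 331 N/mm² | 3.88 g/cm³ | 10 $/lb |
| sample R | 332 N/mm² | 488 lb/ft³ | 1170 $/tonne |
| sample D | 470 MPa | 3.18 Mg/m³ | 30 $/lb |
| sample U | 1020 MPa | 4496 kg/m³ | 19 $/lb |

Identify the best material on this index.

Convert each candidate to consistent units, then evaluate M:
  sample F: σ_y = 331.0 MPa, ρ = 3880 kg/m³, cost = 22.05 $/kg
  sample R: σ_y = 332.0 MPa, ρ = 7817 kg/m³, cost = 1.170 $/kg
  sample D: σ_y = 470.0 MPa, ρ = 3180 kg/m³, cost = 66.14 $/kg
  sample U: σ_y = 1020 MPa, ρ = 4496 kg/m³, cost = 41.89 $/kg
  sample R: M = 36.3 kN·m per $
  sample U: M = 5.42 kN·m per $
  sample F: M = 3.87 kN·m per $
  sample D: M = 2.23 kN·m per $
Sample R ranks first.

sample R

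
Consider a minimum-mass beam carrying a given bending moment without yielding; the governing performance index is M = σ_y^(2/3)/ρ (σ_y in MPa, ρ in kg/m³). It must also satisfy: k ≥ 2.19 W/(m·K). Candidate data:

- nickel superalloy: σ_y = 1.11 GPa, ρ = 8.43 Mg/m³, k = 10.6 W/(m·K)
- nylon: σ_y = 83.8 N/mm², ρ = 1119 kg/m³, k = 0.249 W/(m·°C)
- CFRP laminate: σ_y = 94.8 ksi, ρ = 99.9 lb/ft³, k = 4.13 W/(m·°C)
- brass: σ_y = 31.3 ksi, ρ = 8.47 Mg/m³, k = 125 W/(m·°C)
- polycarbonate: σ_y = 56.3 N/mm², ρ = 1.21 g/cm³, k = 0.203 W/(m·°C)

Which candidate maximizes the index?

CFRP laminate

Screen on constraints: k ≥ 2.19 W/(m·K). Survivors: nickel superalloy, CFRP laminate, brass.
Convert each candidate to consistent units, then evaluate M:
  nickel superalloy: σ_y = 1110 MPa, ρ = 8430 kg/m³
  CFRP laminate: σ_y = 653.6 MPa, ρ = 1600 kg/m³
  brass: σ_y = 215.8 MPa, ρ = 8470 kg/m³
  CFRP laminate: M = 47.1×10⁻³
  nickel superalloy: M = 12.7×10⁻³
  brass: M = 4.25×10⁻³
CFRP laminate has the largest M.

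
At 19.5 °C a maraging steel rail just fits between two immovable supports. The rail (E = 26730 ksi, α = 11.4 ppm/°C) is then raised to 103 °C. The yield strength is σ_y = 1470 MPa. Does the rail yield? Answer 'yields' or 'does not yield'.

does not yield

E = 26730 ksi = 184.3 GPa.
ΔT = 83.50 K. Constrained thermal stress σ = E·α·ΔT = 184.3×10³ MPa × 11.4×10⁻⁶ × 83.50 = 175 MPa (compressive).
Compare to σ_y = 1470 MPa: σ < σ_y, so it does not yield.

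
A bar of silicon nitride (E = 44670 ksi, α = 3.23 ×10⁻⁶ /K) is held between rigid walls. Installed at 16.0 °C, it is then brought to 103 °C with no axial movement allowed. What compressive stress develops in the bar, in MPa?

86.5 MPa

E = 44670 ksi = 308.0 GPa.
ΔT = 87.00 K. Constrained thermal stress σ = E·α·ΔT = 308.0×10³ MPa × 3.23×10⁻⁶ × 87.00 = 86.5 MPa (compressive).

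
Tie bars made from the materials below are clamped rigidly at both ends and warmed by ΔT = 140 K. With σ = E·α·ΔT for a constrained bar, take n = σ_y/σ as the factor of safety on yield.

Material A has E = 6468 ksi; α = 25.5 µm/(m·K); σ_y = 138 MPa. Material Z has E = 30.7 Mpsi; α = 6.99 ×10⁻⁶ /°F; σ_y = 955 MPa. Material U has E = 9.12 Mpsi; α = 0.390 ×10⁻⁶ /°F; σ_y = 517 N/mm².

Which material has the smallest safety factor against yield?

material A

In consistent units (E in GPa, α in ×10⁻⁶/K, σ_y in MPa):
  material A: E = 44.60, α = 25.5, σ_y = 138.0 → σ = 159 MPa, n = 0.867
  material Z: E = 211.7, α = 12.6, σ_y = 955.0 → σ = 373 MPa, n = 2.56
  material U: E = 62.88, α = 0.702, σ_y = 517.0 → σ = 6.18 MPa, n = 83.7
Material A has the lowest safety factor, n = 0.867.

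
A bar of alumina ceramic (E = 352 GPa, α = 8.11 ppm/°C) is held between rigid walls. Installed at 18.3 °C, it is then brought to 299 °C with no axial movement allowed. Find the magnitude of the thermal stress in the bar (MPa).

ΔT = 280.7 K. Constrained thermal stress σ = E·α·ΔT = 352.0×10³ MPa × 8.11×10⁻⁶ × 280.7 = 801 MPa (compressive).

801 MPa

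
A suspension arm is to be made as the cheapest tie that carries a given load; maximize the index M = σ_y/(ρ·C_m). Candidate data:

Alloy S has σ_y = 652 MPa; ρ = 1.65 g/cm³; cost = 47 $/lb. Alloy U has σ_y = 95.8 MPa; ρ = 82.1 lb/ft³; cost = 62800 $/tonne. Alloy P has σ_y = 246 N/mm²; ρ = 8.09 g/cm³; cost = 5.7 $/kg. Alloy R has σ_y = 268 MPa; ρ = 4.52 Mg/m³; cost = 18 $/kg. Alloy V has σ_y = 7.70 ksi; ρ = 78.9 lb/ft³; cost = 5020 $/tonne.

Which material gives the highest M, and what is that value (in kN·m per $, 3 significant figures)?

Normalizing units and computing the index:
  alloy S: σ_y = 652.0 MPa, ρ = 1650 kg/m³, cost = 103.6 $/kg
  alloy U: σ_y = 95.80 MPa, ρ = 1315 kg/m³, cost = 62.80 $/kg
  alloy P: σ_y = 246.0 MPa, ρ = 8090 kg/m³, cost = 5.700 $/kg
  alloy R: σ_y = 268.0 MPa, ρ = 4520 kg/m³, cost = 18.00 $/kg
  alloy V: σ_y = 53.09 MPa, ρ = 1264 kg/m³, cost = 5.020 $/kg
  alloy V: M = 8.37 kN·m per $
  alloy P: M = 5.33 kN·m per $
  alloy S: M = 3.81 kN·m per $
  alloy R: M = 3.29 kN·m per $
  alloy U: M = 1.16 kN·m per $
Highest index: alloy V.

alloy V, M = 8.37 kN·m per $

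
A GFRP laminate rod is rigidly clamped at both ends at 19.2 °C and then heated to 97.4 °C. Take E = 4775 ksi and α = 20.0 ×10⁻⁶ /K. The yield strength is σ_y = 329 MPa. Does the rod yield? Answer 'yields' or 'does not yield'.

E = 4775 ksi = 32.92 GPa.
ΔT = 78.20 K. Constrained thermal stress σ = E·α·ΔT = 32.92×10³ MPa × 20.0×10⁻⁶ × 78.20 = 51.5 MPa (compressive).
Compare to σ_y = 329 MPa: σ < σ_y, so it does not yield.

does not yield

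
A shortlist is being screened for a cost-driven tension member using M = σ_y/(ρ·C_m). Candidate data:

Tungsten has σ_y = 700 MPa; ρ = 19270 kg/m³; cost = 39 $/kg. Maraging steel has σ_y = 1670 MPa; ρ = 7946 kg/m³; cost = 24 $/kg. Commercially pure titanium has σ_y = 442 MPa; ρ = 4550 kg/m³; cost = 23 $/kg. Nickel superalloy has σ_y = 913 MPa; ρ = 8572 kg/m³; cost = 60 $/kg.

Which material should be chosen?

maraging steel

Evaluate M for each candidate:
  maraging steel: M = 8.76 kN·m per $
  commercially pure titanium: M = 4.22 kN·m per $
  nickel superalloy: M = 1.78 kN·m per $
  tungsten: M = 0.931 kN·m per $
Maraging steel has the largest M.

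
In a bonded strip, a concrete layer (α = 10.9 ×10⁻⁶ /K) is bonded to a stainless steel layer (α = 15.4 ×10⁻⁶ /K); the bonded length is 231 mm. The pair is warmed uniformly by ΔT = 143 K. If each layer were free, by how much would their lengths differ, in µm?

Δα = |10.9 − 15.4|×10⁻⁶/K = 4.50×10⁻⁶/K.
ΔL_mismatch = Δα·L·ΔT = 4.50×10⁻⁶ × 231.0 mm × 143.0 K = 149 µm.

149 µm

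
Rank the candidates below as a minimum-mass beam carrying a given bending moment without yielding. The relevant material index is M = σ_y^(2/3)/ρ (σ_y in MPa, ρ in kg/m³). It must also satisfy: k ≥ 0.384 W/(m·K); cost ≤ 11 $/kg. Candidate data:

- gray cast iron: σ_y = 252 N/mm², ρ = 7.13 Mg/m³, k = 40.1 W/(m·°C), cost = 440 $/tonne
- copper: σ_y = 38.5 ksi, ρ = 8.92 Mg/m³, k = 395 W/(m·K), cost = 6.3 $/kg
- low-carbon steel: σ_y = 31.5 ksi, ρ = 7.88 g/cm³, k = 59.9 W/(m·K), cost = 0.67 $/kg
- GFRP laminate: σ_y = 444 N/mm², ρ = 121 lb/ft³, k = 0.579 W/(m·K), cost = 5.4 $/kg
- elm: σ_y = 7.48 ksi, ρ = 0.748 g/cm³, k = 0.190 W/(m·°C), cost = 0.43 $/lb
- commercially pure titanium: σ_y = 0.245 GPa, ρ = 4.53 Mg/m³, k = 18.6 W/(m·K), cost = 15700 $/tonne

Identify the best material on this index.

Screen on constraints: k ≥ 0.384 W/(m·K); cost ≤ 11 $/kg. Survivors: gray cast iron, copper, low-carbon steel, GFRP laminate.
Convert each candidate to consistent units, then evaluate M:
  gray cast iron: σ_y = 252.0 MPa, ρ = 7130 kg/m³
  copper: σ_y = 265.4 MPa, ρ = 8920 kg/m³
  low-carbon steel: σ_y = 217.2 MPa, ρ = 7880 kg/m³
  GFRP laminate: σ_y = 444.0 MPa, ρ = 1938 kg/m³
  GFRP laminate: M = 30.0×10⁻³
  gray cast iron: M = 5.60×10⁻³
  copper: M = 4.63×10⁻³
  low-carbon steel: M = 4.59×10⁻³
The maximum is for GFRP laminate.

GFRP laminate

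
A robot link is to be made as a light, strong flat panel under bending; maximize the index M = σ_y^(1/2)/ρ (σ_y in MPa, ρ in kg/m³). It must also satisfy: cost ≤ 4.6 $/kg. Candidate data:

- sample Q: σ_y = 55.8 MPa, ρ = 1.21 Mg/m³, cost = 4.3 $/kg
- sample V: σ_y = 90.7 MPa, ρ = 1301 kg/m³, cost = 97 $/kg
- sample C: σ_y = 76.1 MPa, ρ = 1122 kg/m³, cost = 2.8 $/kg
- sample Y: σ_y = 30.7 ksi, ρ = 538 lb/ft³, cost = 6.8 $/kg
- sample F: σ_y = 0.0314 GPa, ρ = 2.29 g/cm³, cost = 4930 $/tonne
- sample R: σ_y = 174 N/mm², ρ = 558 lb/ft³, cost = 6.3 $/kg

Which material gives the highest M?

sample C

Screen on constraints: cost ≤ 4.6 $/kg. Survivors: sample Q, sample C.
Normalizing units and computing the index:
  sample Q: σ_y = 55.80 MPa, ρ = 1210 kg/m³
  sample C: σ_y = 76.10 MPa, ρ = 1122 kg/m³
  sample C: M = 7.77×10⁻³
  sample Q: M = 6.17×10⁻³
The maximum is for sample C.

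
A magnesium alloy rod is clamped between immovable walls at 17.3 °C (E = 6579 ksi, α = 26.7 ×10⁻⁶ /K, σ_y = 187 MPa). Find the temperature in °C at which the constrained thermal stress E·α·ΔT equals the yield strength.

172 °C

E = 6579 ksi = 45.36 GPa.
E·α·ΔT = 187.0 MPa ⇒ ΔT = 187.0 / (45.36×10³ × 26.7×10⁻⁶) = 154.4 K.
T = 17.3 + 154.4 = 171.7 °C.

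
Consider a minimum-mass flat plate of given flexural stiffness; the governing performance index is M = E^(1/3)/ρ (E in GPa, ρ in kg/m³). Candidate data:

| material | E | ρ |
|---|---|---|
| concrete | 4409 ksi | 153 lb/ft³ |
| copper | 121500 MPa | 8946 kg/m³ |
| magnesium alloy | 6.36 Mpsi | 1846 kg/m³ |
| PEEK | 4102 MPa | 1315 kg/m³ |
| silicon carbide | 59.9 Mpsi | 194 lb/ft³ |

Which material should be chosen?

After converting to SI:
  concrete: E = 30.40 GPa, ρ = 2451 kg/m³
  copper: E = 121.5 GPa, ρ = 8946 kg/m³
  magnesium alloy: E = 43.85 GPa, ρ = 1846 kg/m³
  PEEK: E = 4.102 GPa, ρ = 1315 kg/m³
  silicon carbide: E = 413.0 GPa, ρ = 3108 kg/m³
  silicon carbide: M = 2.40×10⁻³
  magnesium alloy: M = 1.91×10⁻³
  concrete: M = 1.27×10⁻³
  PEEK: M = 1.22×10⁻³
  copper: M = 0.554×10⁻³
Silicon carbide ranks first.

silicon carbide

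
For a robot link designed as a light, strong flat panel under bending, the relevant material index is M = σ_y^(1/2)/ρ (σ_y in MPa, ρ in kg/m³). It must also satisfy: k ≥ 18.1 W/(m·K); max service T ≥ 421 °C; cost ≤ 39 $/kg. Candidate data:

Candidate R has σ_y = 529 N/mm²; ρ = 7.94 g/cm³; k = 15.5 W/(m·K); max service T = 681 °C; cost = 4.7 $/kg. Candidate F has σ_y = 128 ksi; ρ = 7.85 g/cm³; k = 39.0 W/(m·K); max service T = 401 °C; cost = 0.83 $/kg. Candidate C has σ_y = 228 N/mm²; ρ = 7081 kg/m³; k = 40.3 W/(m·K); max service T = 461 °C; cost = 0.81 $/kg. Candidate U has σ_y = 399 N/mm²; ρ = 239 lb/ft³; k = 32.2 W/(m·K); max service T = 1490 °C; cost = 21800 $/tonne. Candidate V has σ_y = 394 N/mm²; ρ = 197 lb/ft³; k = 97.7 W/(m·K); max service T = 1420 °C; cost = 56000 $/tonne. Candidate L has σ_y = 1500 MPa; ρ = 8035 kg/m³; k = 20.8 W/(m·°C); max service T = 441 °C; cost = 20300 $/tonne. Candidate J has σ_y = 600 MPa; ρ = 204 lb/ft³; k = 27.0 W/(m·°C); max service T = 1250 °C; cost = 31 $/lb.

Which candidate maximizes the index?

Screen on constraints: k ≥ 18.1 W/(m·K); max service T ≥ 421 °C; cost ≤ 39 $/kg. Survivors: candidate C, candidate U, candidate L.
Normalizing units and computing the index:
  candidate C: σ_y = 228.0 MPa, ρ = 7081 kg/m³
  candidate U: σ_y = 399.0 MPa, ρ = 3828 kg/m³
  candidate L: σ_y = 1500 MPa, ρ = 8035 kg/m³
  candidate U: M = 5.22×10⁻³
  candidate L: M = 4.82×10⁻³
  candidate C: M = 2.13×10⁻³
Candidate U has the largest M.

candidate U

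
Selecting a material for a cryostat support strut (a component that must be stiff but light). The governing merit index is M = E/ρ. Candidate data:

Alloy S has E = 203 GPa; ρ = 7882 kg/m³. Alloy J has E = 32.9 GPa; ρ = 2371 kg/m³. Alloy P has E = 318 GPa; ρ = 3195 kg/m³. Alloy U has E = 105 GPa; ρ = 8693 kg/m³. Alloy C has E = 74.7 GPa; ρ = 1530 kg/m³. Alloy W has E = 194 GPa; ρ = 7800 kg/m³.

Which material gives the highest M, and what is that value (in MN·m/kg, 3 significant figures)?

alloy P, M = 99.5 MN·m/kg

Per-candidate index values:
  alloy P: M = 99.5 MN·m/kg
  alloy C: M = 48.8 MN·m/kg
  alloy S: M = 25.8 MN·m/kg
  alloy W: M = 24.9 MN·m/kg
  alloy J: M = 13.9 MN·m/kg
  alloy U: M = 12.1 MN·m/kg
Alloy P has the largest M.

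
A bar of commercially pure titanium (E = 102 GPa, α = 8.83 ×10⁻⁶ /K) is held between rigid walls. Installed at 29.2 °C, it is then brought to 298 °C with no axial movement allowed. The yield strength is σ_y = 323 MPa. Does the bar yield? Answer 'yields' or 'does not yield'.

does not yield

ΔT = 268.8 K. Constrained thermal stress σ = E·α·ΔT = 102.0×10³ MPa × 8.83×10⁻⁶ × 268.8 = 242 MPa (compressive).
Compare to σ_y = 323 MPa: σ < σ_y, so it does not yield.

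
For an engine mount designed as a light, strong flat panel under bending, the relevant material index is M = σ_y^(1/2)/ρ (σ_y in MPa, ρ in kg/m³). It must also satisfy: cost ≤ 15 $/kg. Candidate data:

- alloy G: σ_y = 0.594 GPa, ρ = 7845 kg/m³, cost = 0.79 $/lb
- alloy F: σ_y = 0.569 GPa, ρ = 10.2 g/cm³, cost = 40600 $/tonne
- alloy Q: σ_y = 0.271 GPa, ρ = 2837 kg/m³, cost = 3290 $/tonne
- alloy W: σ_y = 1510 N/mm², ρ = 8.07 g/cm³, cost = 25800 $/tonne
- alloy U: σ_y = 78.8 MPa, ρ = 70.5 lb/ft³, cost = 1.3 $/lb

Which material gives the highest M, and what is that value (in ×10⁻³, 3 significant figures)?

Screen on constraints: cost ≤ 15 $/kg. Survivors: alloy G, alloy Q, alloy U.
Putting every candidate on a common basis:
  alloy G: σ_y = 594.0 MPa, ρ = 7845 kg/m³
  alloy Q: σ_y = 271.0 MPa, ρ = 2837 kg/m³
  alloy U: σ_y = 78.80 MPa, ρ = 1129 kg/m³
  alloy U: M = 7.86×10⁻³
  alloy Q: M = 5.80×10⁻³
  alloy G: M = 3.11×10⁻³
Alloy U has the largest M.

alloy U, M = 7.86×10⁻³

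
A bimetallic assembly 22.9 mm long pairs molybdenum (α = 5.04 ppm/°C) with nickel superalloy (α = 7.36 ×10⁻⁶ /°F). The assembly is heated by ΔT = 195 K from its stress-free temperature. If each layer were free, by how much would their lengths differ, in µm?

36.7 µm

nickel superalloy: α = 7.36×10⁻⁶/°F × 9/5 = 13.2×10⁻⁶/K.
Δα = |5.04 − 13.2|×10⁻⁶/K = 8.21×10⁻⁶/K.
ΔL_mismatch = Δα·L·ΔT = 8.21×10⁻⁶ × 22.9 mm × 195.0 K = 36.7 µm.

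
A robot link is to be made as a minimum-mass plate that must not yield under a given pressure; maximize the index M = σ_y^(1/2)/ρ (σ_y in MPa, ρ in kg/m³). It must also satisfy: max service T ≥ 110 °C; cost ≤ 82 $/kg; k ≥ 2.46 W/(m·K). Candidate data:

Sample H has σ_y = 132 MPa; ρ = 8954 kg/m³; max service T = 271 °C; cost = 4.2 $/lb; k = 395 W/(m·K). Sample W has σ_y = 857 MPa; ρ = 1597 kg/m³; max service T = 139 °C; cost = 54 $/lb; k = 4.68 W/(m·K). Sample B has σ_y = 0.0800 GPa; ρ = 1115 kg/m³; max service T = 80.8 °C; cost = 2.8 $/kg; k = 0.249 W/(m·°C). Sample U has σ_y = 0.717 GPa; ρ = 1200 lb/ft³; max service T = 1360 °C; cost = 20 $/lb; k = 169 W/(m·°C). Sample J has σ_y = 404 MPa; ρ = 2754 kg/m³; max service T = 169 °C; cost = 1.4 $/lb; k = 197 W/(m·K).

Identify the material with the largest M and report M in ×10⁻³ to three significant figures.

sample J, M = 7.30×10⁻³

Screen on constraints: max service T ≥ 110 °C; cost ≤ 82 $/kg; k ≥ 2.46 W/(m·K). Survivors: sample H, sample U, sample J.
Convert each candidate to consistent units, then evaluate M:
  sample H: σ_y = 132.0 MPa, ρ = 8954 kg/m³
  sample U: σ_y = 717.0 MPa, ρ = 19220 kg/m³
  sample J: σ_y = 404.0 MPa, ρ = 2754 kg/m³
  sample J: M = 7.30×10⁻³
  sample U: M = 1.39×10⁻³
  sample H: M = 1.28×10⁻³
Highest index: sample J.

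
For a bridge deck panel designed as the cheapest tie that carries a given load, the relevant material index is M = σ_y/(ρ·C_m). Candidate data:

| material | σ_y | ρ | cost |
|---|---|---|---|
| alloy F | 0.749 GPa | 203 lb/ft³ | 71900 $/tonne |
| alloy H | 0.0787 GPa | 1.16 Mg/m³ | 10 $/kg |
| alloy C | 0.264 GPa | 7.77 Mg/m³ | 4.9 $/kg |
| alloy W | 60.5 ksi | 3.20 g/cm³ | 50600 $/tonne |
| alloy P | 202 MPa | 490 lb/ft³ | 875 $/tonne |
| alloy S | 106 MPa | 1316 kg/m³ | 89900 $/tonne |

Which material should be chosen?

Convert each candidate to consistent units, then evaluate M:
  alloy F: σ_y = 749.0 MPa, ρ = 3252 kg/m³, cost = 71.90 $/kg
  alloy H: σ_y = 78.70 MPa, ρ = 1160 kg/m³, cost = 10.00 $/kg
  alloy C: σ_y = 264.0 MPa, ρ = 7770 kg/m³, cost = 4.900 $/kg
  alloy W: σ_y = 417.1 MPa, ρ = 3200 kg/m³, cost = 50.60 $/kg
  alloy P: σ_y = 202.0 MPa, ρ = 7849 kg/m³, cost = 0.8750 $/kg
  alloy S: σ_y = 106.0 MPa, ρ = 1316 kg/m³, cost = 89.90 $/kg
  alloy P: M = 29.4 kN·m per $
  alloy C: M = 6.93 kN·m per $
  alloy H: M = 6.78 kN·m per $
  alloy F: M = 3.20 kN·m per $
  alloy W: M = 2.58 kN·m per $
  alloy S: M = 0.896 kN·m per $
Alloy P has the largest M.

alloy P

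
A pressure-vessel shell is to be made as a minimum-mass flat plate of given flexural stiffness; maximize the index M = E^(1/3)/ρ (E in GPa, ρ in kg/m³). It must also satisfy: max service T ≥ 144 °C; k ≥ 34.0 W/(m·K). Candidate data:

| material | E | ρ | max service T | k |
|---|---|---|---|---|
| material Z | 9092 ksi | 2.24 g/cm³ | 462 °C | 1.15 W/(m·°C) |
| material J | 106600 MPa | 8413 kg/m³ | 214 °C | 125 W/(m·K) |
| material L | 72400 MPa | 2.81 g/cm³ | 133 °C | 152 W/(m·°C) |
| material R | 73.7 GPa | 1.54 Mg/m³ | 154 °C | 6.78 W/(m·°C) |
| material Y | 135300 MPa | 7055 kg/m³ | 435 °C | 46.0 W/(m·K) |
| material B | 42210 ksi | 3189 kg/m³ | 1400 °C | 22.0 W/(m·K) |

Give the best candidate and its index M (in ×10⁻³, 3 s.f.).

material Y, M = 0.728×10⁻³

Screen on constraints: max service T ≥ 144 °C; k ≥ 34.0 W/(m·K). Survivors: material J, material Y.
Normalizing units and computing the index:
  material J: E = 106.6 GPa, ρ = 8413 kg/m³
  material Y: E = 135.3 GPa, ρ = 7055 kg/m³
  material Y: M = 0.728×10⁻³
  material J: M = 0.564×10⁻³
Material Y has the largest M.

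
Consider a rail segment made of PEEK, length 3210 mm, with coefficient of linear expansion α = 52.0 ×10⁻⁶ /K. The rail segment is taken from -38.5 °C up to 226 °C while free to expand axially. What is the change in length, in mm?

44.2 mm

ΔT = 226 − (-38.5) = 264.5 K.
ΔL = α·L₀·ΔT = 52.0×10⁻⁶ × 3210 mm × 264.5 K = 44.2 mm.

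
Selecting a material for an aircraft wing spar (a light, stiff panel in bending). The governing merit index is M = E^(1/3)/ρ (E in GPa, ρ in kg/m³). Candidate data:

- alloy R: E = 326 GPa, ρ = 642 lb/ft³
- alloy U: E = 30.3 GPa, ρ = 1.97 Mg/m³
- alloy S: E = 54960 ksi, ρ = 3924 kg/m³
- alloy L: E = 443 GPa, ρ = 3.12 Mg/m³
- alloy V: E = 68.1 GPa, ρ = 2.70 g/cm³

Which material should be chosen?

alloy L

Convert each candidate to consistent units, then evaluate M:
  alloy R: E = 326.0 GPa, ρ = 10280 kg/m³
  alloy U: E = 30.30 GPa, ρ = 1970 kg/m³
  alloy S: E = 378.9 GPa, ρ = 3924 kg/m³
  alloy L: E = 443.0 GPa, ρ = 3120 kg/m³
  alloy V: E = 68.10 GPa, ρ = 2700 kg/m³
  alloy L: M = 2.44×10⁻³
  alloy S: M = 1.84×10⁻³
  alloy U: M = 1.58×10⁻³
  alloy V: M = 1.51×10⁻³
  alloy R: M = 0.669×10⁻³
Alloy L ranks first.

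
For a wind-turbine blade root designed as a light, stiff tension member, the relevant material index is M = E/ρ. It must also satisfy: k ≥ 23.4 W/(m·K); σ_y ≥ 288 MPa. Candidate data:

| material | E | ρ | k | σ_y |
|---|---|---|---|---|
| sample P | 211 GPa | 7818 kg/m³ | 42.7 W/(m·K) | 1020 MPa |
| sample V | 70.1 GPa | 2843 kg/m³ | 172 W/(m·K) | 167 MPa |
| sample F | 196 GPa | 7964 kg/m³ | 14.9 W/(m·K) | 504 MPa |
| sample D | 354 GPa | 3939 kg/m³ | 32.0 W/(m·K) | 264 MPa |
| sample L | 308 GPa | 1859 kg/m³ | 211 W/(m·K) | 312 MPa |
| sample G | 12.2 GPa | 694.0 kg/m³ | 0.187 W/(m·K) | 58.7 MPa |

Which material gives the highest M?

sample L

Screen on constraints: k ≥ 23.4 W/(m·K); σ_y ≥ 288 MPa. Survivors: sample P, sample L.
Evaluate M for each candidate:
  sample L: M = 166 MN·m/kg
  sample P: M = 27.0 MN·m/kg
The maximum is for sample L.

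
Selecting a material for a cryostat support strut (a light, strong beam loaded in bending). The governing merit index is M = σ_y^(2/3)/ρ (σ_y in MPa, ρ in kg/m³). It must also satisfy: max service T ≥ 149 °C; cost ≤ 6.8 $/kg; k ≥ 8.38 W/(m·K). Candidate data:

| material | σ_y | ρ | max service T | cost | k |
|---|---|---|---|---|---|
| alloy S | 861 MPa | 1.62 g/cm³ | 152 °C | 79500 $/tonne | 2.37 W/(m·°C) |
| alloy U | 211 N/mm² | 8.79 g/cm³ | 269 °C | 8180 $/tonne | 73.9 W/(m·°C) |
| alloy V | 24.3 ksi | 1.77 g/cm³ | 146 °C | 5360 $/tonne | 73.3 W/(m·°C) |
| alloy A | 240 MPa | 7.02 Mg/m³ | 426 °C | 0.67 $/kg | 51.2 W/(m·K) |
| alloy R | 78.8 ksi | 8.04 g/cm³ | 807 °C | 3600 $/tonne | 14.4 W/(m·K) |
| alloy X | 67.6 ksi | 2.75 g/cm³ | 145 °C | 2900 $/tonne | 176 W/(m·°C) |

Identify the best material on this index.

alloy R

Screen on constraints: max service T ≥ 149 °C; cost ≤ 6.8 $/kg; k ≥ 8.38 W/(m·K). Survivors: alloy A, alloy R.
Convert each candidate to consistent units, then evaluate M:
  alloy A: σ_y = 240.0 MPa, ρ = 7020 kg/m³
  alloy R: σ_y = 543.3 MPa, ρ = 8040 kg/m³
  alloy R: M = 8.28×10⁻³
  alloy A: M = 5.50×10⁻³
The maximum is for alloy R.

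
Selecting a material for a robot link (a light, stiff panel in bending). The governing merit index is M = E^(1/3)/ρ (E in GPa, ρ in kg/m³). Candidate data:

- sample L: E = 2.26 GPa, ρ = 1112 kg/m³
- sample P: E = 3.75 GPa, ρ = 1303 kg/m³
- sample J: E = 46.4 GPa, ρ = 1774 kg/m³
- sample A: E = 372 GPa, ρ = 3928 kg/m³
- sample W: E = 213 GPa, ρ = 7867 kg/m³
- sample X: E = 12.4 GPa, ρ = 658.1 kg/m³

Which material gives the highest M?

sample X

Evaluate M for each candidate:
  sample X: M = 3.52×10⁻³
  sample J: M = 2.03×10⁻³
  sample A: M = 1.83×10⁻³
  sample P: M = 1.19×10⁻³
  sample L: M = 1.18×10⁻³
  sample W: M = 0.759×10⁻³
Sample X ranks first.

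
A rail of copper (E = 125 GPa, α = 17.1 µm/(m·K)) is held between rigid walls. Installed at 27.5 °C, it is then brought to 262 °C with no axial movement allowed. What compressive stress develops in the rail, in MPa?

501 MPa

ΔT = 234.5 K. Constrained thermal stress σ = E·α·ΔT = 125.0×10³ MPa × 17.1×10⁻⁶ × 234.5 = 501 MPa (compressive).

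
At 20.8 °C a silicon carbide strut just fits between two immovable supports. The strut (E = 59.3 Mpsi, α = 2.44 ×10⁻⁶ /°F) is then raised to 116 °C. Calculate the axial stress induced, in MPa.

171 MPa

E = 59.3 Mpsi = 408.9 GPa.
α = 2.44×10⁻⁶/°F × 9/5 = 4.39×10⁻⁶/K.
ΔT = 95.20 K. Constrained thermal stress σ = E·α·ΔT = 408.9×10³ MPa × 4.39×10⁻⁶ × 95.20 = 171 MPa (compressive).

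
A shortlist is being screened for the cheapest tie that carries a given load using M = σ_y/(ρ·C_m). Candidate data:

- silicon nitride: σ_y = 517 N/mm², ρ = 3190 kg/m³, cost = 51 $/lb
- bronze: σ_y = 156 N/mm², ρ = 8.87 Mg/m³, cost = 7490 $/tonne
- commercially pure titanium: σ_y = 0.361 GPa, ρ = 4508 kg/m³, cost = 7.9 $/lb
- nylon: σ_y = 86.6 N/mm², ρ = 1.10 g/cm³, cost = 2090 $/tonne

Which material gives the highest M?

nylon

In SI units:
  silicon nitride: σ_y = 517.0 MPa, ρ = 3190 kg/m³, cost = 112.4 $/kg
  bronze: σ_y = 156.0 MPa, ρ = 8870 kg/m³, cost = 7.490 $/kg
  commercially pure titanium: σ_y = 361.0 MPa, ρ = 4508 kg/m³, cost = 17.42 $/kg
  nylon: σ_y = 86.60 MPa, ρ = 1100 kg/m³, cost = 2.090 $/kg
  nylon: M = 37.7 kN·m per $
  commercially pure titanium: M = 4.60 kN·m per $
  bronze: M = 2.35 kN·m per $
  silicon nitride: M = 1.44 kN·m per $
Nylon has the largest M.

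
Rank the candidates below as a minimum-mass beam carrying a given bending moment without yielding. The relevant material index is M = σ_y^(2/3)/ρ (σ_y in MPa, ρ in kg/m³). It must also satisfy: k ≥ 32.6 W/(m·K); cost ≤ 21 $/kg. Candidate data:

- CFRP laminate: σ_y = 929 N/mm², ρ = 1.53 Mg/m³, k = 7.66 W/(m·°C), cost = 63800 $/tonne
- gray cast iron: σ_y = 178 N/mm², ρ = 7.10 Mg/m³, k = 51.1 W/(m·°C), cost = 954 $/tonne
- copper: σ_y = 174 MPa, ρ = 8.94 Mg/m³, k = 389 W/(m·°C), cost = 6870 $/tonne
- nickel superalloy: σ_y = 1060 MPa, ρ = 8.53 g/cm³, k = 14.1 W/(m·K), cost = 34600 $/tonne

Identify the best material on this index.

Screen on constraints: k ≥ 32.6 W/(m·K); cost ≤ 21 $/kg. Survivors: gray cast iron, copper.
Convert each candidate to consistent units, then evaluate M:
  gray cast iron: σ_y = 178.0 MPa, ρ = 7100 kg/m³
  copper: σ_y = 174.0 MPa, ρ = 8940 kg/m³
  gray cast iron: M = 4.46×10⁻³
  copper: M = 3.49×10⁻³
Gray cast iron has the largest M.

gray cast iron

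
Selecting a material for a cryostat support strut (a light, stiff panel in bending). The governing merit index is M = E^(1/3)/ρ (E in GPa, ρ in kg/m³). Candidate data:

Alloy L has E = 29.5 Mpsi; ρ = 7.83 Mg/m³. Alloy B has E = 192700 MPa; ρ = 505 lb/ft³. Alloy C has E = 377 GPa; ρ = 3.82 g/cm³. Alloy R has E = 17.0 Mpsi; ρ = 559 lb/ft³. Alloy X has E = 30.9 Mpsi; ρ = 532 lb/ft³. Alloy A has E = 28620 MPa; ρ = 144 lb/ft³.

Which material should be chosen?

After converting to SI:
  alloy L: E = 203.4 GPa, ρ = 7830 kg/m³
  alloy B: E = 192.7 GPa, ρ = 8089 kg/m³
  alloy C: E = 377.0 GPa, ρ = 3820 kg/m³
  alloy R: E = 117.2 GPa, ρ = 8954 kg/m³
  alloy X: E = 213.0 GPa, ρ = 8522 kg/m³
  alloy A: E = 28.62 GPa, ρ = 2307 kg/m³
  alloy C: M = 1.89×10⁻³
  alloy A: M = 1.33×10⁻³
  alloy L: M = 0.751×10⁻³
  alloy B: M = 0.714×10⁻³
  alloy X: M = 0.701×10⁻³
  alloy R: M = 0.547×10⁻³
Alloy C has the largest M.

alloy C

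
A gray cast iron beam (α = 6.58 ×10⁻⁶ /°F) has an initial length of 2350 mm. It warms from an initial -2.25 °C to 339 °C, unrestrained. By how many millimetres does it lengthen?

9.50 mm

Convert α: 6.58×10⁻⁶/°F × (9/5) = 11.8×10⁻⁶/K.
ΔT = 339 − (-2.25) = 341.2 K.
ΔL = α·L₀·ΔT = 11.8×10⁻⁶ × 2350 mm × 341.2 K = 9.50 mm.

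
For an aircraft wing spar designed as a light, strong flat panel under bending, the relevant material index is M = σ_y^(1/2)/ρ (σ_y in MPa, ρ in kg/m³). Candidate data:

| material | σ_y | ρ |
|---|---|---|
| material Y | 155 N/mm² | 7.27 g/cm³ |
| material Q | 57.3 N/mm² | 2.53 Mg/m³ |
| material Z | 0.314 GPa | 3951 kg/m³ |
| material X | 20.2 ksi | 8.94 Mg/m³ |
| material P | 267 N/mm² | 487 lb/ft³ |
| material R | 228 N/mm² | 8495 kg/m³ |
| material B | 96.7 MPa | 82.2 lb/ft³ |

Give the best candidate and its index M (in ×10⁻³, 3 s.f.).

Convert each candidate to consistent units, then evaluate M:
  material Y: σ_y = 155.0 MPa, ρ = 7270 kg/m³
  material Q: σ_y = 57.30 MPa, ρ = 2530 kg/m³
  material Z: σ_y = 314.0 MPa, ρ = 3951 kg/m³
  material X: σ_y = 139.3 MPa, ρ = 8940 kg/m³
  material P: σ_y = 267.0 MPa, ρ = 7801 kg/m³
  material R: σ_y = 228.0 MPa, ρ = 8495 kg/m³
  material B: σ_y = 96.70 MPa, ρ = 1317 kg/m³
  material B: M = 7.47×10⁻³
  material Z: M = 4.48×10⁻³
  material Q: M = 2.99×10⁻³
  material P: M = 2.09×10⁻³
  material R: M = 1.78×10⁻³
  material Y: M = 1.71×10⁻³
  material X: M = 1.32×10⁻³
Material B ranks first.

material B, M = 7.47×10⁻³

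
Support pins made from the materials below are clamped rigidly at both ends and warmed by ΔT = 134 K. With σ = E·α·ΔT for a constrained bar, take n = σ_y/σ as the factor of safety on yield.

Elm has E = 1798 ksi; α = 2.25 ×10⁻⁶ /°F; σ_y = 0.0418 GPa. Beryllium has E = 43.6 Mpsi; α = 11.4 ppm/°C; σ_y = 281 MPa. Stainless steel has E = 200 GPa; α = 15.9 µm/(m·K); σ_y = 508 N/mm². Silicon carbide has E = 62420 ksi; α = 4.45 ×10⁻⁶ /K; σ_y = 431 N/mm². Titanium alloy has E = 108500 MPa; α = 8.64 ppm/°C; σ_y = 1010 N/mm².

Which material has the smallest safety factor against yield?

Per material, after unit conversion:
  elm: E = 12.40, α = 4.05, σ_y = 41.80 → σ = 6.73 MPa, n = 6.21
  beryllium: E = 300.6, α = 11.4, σ_y = 281.0 → σ = 459 MPa, n = 0.612
  stainless steel: E = 200.0, α = 15.9, σ_y = 508.0 → σ = 426 MPa, n = 1.19
  silicon carbide: E = 430.4, α = 4.45, σ_y = 431.0 → σ = 257 MPa, n = 1.68
  titanium alloy: E = 108.5, α = 8.64, σ_y = 1010 → σ = 126 MPa, n = 8.04
Beryllium has the lowest safety factor, n = 0.612.

beryllium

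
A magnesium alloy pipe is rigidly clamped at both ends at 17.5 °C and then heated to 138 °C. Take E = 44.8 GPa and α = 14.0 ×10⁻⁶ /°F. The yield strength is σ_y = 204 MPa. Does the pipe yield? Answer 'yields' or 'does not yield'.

does not yield

α = 14.0×10⁻⁶/°F × 9/5 = 25.2×10⁻⁶/K.
ΔT = 120.5 K. Constrained thermal stress σ = E·α·ΔT = 44.80×10³ MPa × 25.2×10⁻⁶ × 120.5 = 136 MPa (compressive).
Compare to σ_y = 204 MPa: σ < σ_y, so it does not yield.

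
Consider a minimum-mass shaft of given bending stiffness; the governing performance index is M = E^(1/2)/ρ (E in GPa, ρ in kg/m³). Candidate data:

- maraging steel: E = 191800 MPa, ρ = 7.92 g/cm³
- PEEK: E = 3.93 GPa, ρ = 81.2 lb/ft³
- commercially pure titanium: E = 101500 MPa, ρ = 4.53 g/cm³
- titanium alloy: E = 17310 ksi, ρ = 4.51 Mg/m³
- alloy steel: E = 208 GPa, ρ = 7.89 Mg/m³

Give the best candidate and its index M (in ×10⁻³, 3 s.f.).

Normalizing units and computing the index:
  maraging steel: E = 191.8 GPa, ρ = 7920 kg/m³
  PEEK: E = 3.930 GPa, ρ = 1301 kg/m³
  commercially pure titanium: E = 101.5 GPa, ρ = 4530 kg/m³
  titanium alloy: E = 119.3 GPa, ρ = 4510 kg/m³
  alloy steel: E = 208.0 GPa, ρ = 7890 kg/m³
  titanium alloy: M = 2.42×10⁻³
  commercially pure titanium: M = 2.22×10⁻³
  alloy steel: M = 1.83×10⁻³
  maraging steel: M = 1.75×10⁻³
  PEEK: M = 1.52×10⁻³
Highest index: titanium alloy.

titanium alloy, M = 2.42×10⁻³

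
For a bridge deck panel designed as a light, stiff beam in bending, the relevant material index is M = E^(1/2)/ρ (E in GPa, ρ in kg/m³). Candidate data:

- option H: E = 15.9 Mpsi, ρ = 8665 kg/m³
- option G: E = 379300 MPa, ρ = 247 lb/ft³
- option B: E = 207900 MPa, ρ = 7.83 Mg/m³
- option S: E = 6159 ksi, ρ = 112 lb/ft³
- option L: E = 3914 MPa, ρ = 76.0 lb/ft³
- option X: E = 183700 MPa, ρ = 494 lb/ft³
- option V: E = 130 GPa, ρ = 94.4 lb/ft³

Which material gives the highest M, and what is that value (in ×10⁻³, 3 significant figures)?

option V, M = 7.54×10⁻³

Convert each candidate to consistent units, then evaluate M:
  option H: E = 109.6 GPa, ρ = 8665 kg/m³
  option G: E = 379.3 GPa, ρ = 3957 kg/m³
  option B: E = 207.9 GPa, ρ = 7830 kg/m³
  option S: E = 42.46 GPa, ρ = 1794 kg/m³
  option L: E = 3.914 GPa, ρ = 1217 kg/m³
  option X: E = 183.7 GPa, ρ = 7913 kg/m³
  option V: E = 130.0 GPa, ρ = 1512 kg/m³
  option V: M = 7.54×10⁻³
  option G: M = 4.92×10⁻³
  option S: M = 3.63×10⁻³
  option B: M = 1.84×10⁻³
  option X: M = 1.71×10⁻³
  option L: M = 1.63×10⁻³
  option H: M = 1.21×10⁻³
Option V ranks first.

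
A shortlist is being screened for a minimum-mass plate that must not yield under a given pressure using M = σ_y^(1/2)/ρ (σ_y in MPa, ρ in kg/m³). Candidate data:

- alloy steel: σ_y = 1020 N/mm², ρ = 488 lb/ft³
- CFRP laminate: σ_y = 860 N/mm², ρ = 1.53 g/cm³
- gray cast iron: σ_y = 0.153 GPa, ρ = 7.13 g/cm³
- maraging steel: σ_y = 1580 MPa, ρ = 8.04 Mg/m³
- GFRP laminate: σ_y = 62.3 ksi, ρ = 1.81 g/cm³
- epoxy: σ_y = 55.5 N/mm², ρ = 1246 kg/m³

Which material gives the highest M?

In SI units:
  alloy steel: σ_y = 1020 MPa, ρ = 7817 kg/m³
  CFRP laminate: σ_y = 860.0 MPa, ρ = 1530 kg/m³
  gray cast iron: σ_y = 153.0 MPa, ρ = 7130 kg/m³
  maraging steel: σ_y = 1580 MPa, ρ = 8040 kg/m³
  GFRP laminate: σ_y = 429.5 MPa, ρ = 1810 kg/m³
  epoxy: σ_y = 55.50 MPa, ρ = 1246 kg/m³
  CFRP laminate: M = 19.2×10⁻³
  GFRP laminate: M = 11.5×10⁻³
  epoxy: M = 5.98×10⁻³
  maraging steel: M = 4.94×10⁻³
  alloy steel: M = 4.09×10⁻³
  gray cast iron: M = 1.73×10⁻³
CFRP laminate has the largest M.

CFRP laminate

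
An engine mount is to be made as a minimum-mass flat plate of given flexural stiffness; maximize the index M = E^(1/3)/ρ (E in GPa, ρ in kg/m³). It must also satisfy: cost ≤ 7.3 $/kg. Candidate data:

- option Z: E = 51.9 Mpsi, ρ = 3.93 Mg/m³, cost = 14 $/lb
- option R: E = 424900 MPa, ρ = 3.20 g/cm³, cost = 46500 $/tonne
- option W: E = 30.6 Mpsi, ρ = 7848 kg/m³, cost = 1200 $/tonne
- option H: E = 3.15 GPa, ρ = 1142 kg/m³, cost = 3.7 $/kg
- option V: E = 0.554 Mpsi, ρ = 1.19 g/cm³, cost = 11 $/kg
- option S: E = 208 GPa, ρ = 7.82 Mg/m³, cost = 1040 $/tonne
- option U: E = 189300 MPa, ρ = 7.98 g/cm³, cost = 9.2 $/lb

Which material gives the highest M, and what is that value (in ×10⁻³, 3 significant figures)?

Screen on constraints: cost ≤ 7.3 $/kg. Survivors: option W, option H, option S.
In SI units:
  option W: E = 211.0 GPa, ρ = 7848 kg/m³
  option H: E = 3.150 GPa, ρ = 1142 kg/m³
  option S: E = 208.0 GPa, ρ = 7820 kg/m³
  option H: M = 1.28×10⁻³
  option W: M = 0.759×10⁻³
  option S: M = 0.758×10⁻³
Option H ranks first.

option H, M = 1.28×10⁻³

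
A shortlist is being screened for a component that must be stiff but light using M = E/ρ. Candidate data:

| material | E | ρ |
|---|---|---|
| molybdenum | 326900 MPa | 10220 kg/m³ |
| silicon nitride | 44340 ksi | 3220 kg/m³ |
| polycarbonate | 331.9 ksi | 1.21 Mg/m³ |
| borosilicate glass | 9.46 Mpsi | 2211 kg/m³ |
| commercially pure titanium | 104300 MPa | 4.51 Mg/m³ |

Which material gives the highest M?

Convert each candidate to consistent units, then evaluate M:
  molybdenum: E = 326.9 GPa, ρ = 10220 kg/m³
  silicon nitride: E = 305.7 GPa, ρ = 3220 kg/m³
  polycarbonate: E = 2.288 GPa, ρ = 1210 kg/m³
  borosilicate glass: E = 65.22 GPa, ρ = 2211 kg/m³
  commercially pure titanium: E = 104.3 GPa, ρ = 4510 kg/m³
  silicon nitride: M = 94.9 MN·m/kg
  molybdenum: M = 32.0 MN·m/kg
  borosilicate glass: M = 29.5 MN·m/kg
  commercially pure titanium: M = 23.1 MN·m/kg
  polycarbonate: M = 1.89 MN·m/kg
Silicon nitride has the largest M.

silicon nitride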